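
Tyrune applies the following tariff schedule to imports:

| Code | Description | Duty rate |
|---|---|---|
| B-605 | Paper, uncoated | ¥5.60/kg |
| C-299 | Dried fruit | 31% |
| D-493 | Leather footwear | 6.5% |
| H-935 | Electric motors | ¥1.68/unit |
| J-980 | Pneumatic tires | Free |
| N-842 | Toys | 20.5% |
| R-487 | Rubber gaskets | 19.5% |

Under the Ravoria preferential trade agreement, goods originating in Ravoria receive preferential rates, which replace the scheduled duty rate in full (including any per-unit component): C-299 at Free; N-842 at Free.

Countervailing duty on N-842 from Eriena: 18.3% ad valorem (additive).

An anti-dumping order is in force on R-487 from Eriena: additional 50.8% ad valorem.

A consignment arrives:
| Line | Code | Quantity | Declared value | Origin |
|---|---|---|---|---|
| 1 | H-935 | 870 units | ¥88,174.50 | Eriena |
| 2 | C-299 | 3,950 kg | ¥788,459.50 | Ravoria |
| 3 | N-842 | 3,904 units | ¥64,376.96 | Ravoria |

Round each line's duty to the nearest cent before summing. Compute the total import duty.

¥1,461.60

Line 1 (H-935, Eriena, 870 units, ¥88,174.50):
Base rate for H-935 is ¥1.68/unit.
Duty = 870 × ¥1.68 = ¥1,461.60.
Line 2 (C-299, Ravoria, 3,950 kg, ¥788,459.50):
Base rate for C-299 is 31%.
Origin Ravoria qualifies under the Tyrune–Ravoria agreement and C-299 is covered: preferential rate Free applies instead.
Duty = ¥788,459.50 × 0% = ¥0.00.
Line 3 (N-842, Ravoria, 3,904 units, ¥64,376.96):
Base rate for N-842 is 20.5%.
Origin Ravoria qualifies under the Tyrune–Ravoria agreement and N-842 is covered: preferential rate Free applies instead.
The additional-duty order on N-842 targets Eriena, not Ravoria; it does not apply.
Duty = ¥64,376.96 × 0% = ¥0.00.
Total = ¥1,461.60 + ¥0.00 + ¥0.00 = ¥1,461.60.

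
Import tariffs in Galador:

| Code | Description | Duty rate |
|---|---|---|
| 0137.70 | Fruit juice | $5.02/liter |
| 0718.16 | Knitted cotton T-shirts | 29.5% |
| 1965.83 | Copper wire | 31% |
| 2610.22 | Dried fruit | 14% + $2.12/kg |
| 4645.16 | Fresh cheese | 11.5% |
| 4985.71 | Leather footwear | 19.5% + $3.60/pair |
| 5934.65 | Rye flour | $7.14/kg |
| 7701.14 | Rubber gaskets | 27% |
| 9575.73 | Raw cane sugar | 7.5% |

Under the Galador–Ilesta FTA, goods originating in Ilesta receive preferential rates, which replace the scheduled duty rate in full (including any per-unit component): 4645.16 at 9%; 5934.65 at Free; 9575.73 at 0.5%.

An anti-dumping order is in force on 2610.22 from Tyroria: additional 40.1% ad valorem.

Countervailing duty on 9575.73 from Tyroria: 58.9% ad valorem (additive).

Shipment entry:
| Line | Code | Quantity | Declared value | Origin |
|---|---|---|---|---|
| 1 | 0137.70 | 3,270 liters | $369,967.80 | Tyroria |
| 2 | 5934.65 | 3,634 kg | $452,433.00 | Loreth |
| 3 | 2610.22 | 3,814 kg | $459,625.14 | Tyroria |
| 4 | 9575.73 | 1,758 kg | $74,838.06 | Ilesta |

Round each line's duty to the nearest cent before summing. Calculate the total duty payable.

$299,479.23

Line 1 (0137.70, Tyroria, 3,270 liters, $369,967.80):
Base rate for 0137.70 is $5.02/liter.
Duty = 3,270 × $5.02 = $16,415.40.
Line 2 (5934.65, Loreth, 3,634 kg, $452,433.00):
Base rate for 5934.65 is $7.14/kg.
5934.65 has an FTA preferential rate, but origin Loreth is not Ilesta; base rate stands.
Duty = 3,634 × $7.14 = $25,946.76.
Line 3 (2610.22, Tyroria, 3,814 kg, $459,625.14):
Base rate for 2610.22 is 14% + $2.12/kg.
Additional duty on 2610.22 from Tyroria: +40.1%. Applied ad valorem rate: 14% + 40.1% = 54.1%.
Duty = $459,625.14 × 54.1% + 3,814 × $2.12 = $256,742.88.
Line 4 (9575.73, Ilesta, 1,758 kg, $74,838.06):
Base rate for 9575.73 is 7.5%.
Origin Ilesta qualifies under the Galador–Ilesta agreement and 9575.73 is covered: preferential rate 0.5% applies instead.
The additional-duty order on 9575.73 targets Tyroria, not Ilesta; it does not apply.
Duty = $74,838.06 × 0.5% = $374.19.
Total = $16,415.40 + $25,946.76 + $256,742.88 + $374.19 = $299,479.23.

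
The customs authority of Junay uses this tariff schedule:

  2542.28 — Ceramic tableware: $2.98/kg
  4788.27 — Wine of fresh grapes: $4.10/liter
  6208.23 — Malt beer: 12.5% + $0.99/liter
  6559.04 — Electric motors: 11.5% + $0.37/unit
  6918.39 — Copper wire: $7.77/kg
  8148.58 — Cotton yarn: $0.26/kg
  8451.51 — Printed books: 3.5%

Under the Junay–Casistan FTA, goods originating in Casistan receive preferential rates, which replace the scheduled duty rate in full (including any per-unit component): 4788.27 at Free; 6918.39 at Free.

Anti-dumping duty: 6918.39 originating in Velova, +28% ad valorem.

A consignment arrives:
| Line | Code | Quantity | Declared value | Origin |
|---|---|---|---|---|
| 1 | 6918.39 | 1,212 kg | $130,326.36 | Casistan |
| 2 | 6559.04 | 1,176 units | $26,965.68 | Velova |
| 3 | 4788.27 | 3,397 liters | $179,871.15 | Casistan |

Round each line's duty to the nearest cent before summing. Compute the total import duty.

Line 1 (6918.39, Casistan, 1,212 kg, $130,326.36):
Base rate for 6918.39 is $7.77/kg.
Origin Casistan qualifies under the Junay–Casistan agreement and 6918.39 is covered: preferential rate Free applies instead.
The additional-duty order on 6918.39 targets Velova, not Casistan; it does not apply.
Duty = $130,326.36 × 0% = $0.00.
Line 2 (6559.04, Velova, 1,176 units, $26,965.68):
Base rate for 6559.04 is 11.5% + $0.37/unit.
Duty = $26,965.68 × 11.5% + 1,176 × $0.37 = $3,536.17.
Line 3 (4788.27, Casistan, 3,397 liters, $179,871.15):
Base rate for 4788.27 is $4.10/liter.
Origin Casistan qualifies under the Junay–Casistan agreement and 4788.27 is covered: preferential rate Free applies instead.
Duty = $179,871.15 × 0% = $0.00.
Total = $0.00 + $3,536.17 + $0.00 = $3,536.17.

$3,536.17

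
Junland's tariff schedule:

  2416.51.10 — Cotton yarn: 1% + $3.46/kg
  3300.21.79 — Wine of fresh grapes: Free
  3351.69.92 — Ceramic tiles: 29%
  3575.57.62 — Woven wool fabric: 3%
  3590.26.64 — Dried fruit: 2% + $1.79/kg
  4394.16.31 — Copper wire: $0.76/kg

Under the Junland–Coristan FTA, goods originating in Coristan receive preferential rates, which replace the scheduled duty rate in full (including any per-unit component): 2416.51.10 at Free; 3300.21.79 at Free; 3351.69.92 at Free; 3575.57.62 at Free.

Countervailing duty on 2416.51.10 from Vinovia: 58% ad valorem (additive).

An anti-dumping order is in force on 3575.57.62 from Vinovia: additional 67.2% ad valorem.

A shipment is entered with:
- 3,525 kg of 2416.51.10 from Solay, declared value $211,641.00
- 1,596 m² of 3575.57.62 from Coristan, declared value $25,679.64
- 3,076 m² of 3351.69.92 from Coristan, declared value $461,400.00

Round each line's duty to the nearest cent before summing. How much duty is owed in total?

$14,312.91

Line 1 (2416.51.10, Solay, 3,525 kg, $211,641.00):
Base rate for 2416.51.10 is 1% + $3.46/kg.
2416.51.10 has an FTA preferential rate, but origin Solay is not Coristan; base rate stands.
The additional-duty order on 2416.51.10 targets Vinovia, not Solay; it does not apply.
Duty = $211,641.00 × 1% + 3,525 × $3.46 = $14,312.91.
Line 2 (3575.57.62, Coristan, 1,596 m², $25,679.64):
Base rate for 3575.57.62 is 3%.
Origin Coristan qualifies under the Junland–Coristan agreement and 3575.57.62 is covered: preferential rate Free applies instead.
The additional-duty order on 3575.57.62 targets Vinovia, not Coristan; it does not apply.
Duty = $25,679.64 × 0% = $0.00.
Line 3 (3351.69.92, Coristan, 3,076 m², $461,400.00):
Base rate for 3351.69.92 is 29%.
Origin Coristan qualifies under the Junland–Coristan agreement and 3351.69.92 is covered: preferential rate Free applies instead.
Duty = $461,400.00 × 0% = $0.00.
Total = $14,312.91 + $0.00 + $0.00 = $14,312.91.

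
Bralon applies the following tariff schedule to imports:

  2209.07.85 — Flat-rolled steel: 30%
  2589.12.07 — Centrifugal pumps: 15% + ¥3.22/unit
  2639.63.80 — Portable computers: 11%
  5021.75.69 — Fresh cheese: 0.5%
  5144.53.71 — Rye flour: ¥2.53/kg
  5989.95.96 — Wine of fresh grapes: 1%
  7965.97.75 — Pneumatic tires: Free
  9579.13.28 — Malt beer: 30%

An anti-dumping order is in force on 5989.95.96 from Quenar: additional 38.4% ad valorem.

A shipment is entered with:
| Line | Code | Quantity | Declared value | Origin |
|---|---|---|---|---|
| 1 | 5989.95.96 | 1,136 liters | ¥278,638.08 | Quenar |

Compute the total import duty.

Line 1 (5989.95.96, Quenar, 1,136 liters, ¥278,638.08):
Base rate for 5989.95.96 is 1%.
Additional duty on 5989.95.96 from Quenar: +38.4%. Applied ad valorem rate: 1% + 38.4% = 39.4%.
Duty = ¥278,638.08 × 39.4% = ¥109,783.40.

¥109,783.40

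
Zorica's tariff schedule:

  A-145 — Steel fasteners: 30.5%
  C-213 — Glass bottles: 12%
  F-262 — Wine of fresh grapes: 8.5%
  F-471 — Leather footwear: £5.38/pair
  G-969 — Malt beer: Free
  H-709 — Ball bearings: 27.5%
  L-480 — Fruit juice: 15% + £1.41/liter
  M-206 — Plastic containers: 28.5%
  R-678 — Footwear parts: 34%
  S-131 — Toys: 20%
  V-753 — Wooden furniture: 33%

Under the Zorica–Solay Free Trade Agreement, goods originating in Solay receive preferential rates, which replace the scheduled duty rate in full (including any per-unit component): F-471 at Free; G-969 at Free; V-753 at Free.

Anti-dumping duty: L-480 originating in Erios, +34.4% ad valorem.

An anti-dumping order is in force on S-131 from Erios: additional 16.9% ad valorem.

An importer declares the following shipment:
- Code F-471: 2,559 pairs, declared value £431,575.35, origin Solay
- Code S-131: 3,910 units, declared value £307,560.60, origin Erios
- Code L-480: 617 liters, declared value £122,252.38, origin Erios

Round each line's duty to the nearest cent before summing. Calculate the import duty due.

£174,752.51

Line 1 (F-471, Solay, 2,559 pairs, £431,575.35):
Base rate for F-471 is £5.38/pair.
Origin Solay qualifies under the Zorica–Solay agreement and F-471 is covered: preferential rate Free applies instead.
Duty = £431,575.35 × 0% = £0.00.
Line 2 (S-131, Erios, 3,910 units, £307,560.60):
Base rate for S-131 is 20%.
Additional duty on S-131 from Erios: +16.9%. Applied ad valorem rate: 20% + 16.9% = 36.9%.
Duty = £307,560.60 × 36.9% = £113,489.86.
Line 3 (L-480, Erios, 617 liters, £122,252.38):
Base rate for L-480 is 15% + £1.41/liter.
Additional duty on L-480 from Erios: +34.4%. Applied ad valorem rate: 15% + 34.4% = 49.4%.
Duty = £122,252.38 × 49.4% + 617 × £1.41 = £61,262.65.
Total = £0.00 + £113,489.86 + £61,262.65 = £174,752.51.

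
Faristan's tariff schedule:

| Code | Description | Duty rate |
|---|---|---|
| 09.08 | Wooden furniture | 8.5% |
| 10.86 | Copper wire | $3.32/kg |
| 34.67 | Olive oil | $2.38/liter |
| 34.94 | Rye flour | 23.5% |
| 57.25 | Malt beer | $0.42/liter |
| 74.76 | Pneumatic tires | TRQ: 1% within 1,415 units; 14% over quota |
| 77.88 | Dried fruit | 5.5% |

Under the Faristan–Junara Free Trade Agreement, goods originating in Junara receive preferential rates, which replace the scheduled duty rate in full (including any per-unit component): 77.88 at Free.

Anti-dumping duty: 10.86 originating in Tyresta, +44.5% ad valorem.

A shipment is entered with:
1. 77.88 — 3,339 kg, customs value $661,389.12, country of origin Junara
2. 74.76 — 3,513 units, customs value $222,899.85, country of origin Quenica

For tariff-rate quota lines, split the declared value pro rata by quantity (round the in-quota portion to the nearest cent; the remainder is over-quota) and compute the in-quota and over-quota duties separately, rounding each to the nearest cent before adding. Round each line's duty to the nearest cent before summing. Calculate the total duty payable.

Line 1 (77.88, Junara, 3,339 kg, $661,389.12):
Base rate for 77.88 is 5.5%.
Origin Junara qualifies under the Faristan–Junara agreement and 77.88 is covered: preferential rate Free applies instead.
Duty = $661,389.12 × 0% = $0.00.
Line 2 (74.76, Quenica, 3,513 units, $222,899.85):
Code 74.76 is under a tariff-rate quota (threshold 1,415 units). In-quota: 1,415 units at 1%; over-quota: 2,098 units at 14%.
Pro-rata value split: in-quota = $222,899.85 × 1,415/3,513 = $89,781.75; over-quota = $222,899.85 − $89,781.75 = $133,118.10.
In-quota duty = $89,781.75 × 1% = $897.82. Over-quota duty = $133,118.10 × 14% = $18,636.53.
Line duty = $897.82 + $18,636.53 = $19,534.35.
Total = $0.00 + $19,534.35 = $19,534.35.

$19,534.35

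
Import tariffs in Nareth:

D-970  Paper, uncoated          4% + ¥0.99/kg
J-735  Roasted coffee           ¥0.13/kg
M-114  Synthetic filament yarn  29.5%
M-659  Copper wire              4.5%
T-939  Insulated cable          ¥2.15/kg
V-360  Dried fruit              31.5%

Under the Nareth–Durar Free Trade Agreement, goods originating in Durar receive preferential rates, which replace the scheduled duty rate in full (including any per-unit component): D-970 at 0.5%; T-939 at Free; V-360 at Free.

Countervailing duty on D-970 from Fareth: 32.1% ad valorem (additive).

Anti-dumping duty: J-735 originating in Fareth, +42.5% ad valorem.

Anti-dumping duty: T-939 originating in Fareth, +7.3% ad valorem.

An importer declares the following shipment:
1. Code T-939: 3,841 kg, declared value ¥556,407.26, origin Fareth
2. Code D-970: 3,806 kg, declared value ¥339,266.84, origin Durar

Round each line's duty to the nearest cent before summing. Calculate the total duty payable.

¥50,572.21

Line 1 (T-939, Fareth, 3,841 kg, ¥556,407.26):
Base rate for T-939 is ¥2.15/kg.
T-939 has an FTA preferential rate, but origin Fareth is not Durar; base rate stands.
Additional duty on T-939 from Fareth: +7.3% ad valorem. Applied ad valorem rate = 7.3%.
Duty = ¥556,407.26 × 7.3% + 3,841 × ¥2.15 = ¥48,875.88.
Line 2 (D-970, Durar, 3,806 kg, ¥339,266.84):
Base rate for D-970 is 4% + ¥0.99/kg.
Origin Durar qualifies under the Nareth–Durar agreement and D-970 is covered: preferential rate 0.5% applies instead.
The additional-duty order on D-970 targets Fareth, not Durar; it does not apply.
Duty = ¥339,266.84 × 0.5% = ¥1,696.33.
Total = ¥48,875.88 + ¥1,696.33 = ¥50,572.21.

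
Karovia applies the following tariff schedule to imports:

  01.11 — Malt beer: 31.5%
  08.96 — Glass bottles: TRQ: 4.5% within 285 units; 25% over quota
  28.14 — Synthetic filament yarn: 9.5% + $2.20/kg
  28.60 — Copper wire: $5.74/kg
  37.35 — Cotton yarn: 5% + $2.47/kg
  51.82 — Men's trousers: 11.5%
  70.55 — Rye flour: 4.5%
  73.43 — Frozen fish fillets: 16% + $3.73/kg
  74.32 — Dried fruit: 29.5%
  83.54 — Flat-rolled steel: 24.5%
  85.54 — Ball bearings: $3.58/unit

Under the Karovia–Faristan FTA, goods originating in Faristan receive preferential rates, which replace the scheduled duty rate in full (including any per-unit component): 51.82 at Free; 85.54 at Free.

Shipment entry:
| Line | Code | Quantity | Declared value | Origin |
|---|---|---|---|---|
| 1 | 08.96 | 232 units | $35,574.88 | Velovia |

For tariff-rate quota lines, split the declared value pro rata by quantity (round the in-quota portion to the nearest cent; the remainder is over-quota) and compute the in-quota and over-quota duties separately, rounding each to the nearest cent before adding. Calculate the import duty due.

$1,600.87

Line 1 (08.96, Velovia, 232 units, $35,574.88):
Code 08.96 is under a tariff-rate quota (threshold 285 units). Quantity 232 units is within the quota, so the in-quota rate 4.5% applies to the full value.
Duty = $35,574.88 × 4.5% = $1,600.87.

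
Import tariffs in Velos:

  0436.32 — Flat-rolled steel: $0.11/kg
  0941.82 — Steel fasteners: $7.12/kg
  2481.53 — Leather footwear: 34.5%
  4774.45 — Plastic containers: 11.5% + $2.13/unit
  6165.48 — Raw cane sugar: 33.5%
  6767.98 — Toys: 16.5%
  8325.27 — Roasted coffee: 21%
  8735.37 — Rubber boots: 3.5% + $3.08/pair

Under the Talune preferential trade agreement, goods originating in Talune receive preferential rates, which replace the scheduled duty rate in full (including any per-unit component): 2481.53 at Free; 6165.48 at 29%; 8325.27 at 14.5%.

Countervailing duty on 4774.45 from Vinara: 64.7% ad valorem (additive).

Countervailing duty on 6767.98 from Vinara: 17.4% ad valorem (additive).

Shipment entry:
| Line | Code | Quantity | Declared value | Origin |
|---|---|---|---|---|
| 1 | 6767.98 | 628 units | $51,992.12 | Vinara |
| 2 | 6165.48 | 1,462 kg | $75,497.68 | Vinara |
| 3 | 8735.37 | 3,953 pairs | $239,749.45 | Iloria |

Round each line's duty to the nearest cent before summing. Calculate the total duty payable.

Line 1 (6767.98, Vinara, 628 units, $51,992.12):
Base rate for 6767.98 is 16.5%.
Additional duty on 6767.98 from Vinara: +17.4%. Applied ad valorem rate: 16.5% + 17.4% = 33.9%.
Duty = $51,992.12 × 33.9% = $17,625.33.
Line 2 (6165.48, Vinara, 1,462 kg, $75,497.68):
Base rate for 6165.48 is 33.5%.
6165.48 has an FTA preferential rate, but origin Vinara is not Talune; base rate stands.
Duty = $75,497.68 × 33.5% = $25,291.72.
Line 3 (8735.37, Iloria, 3,953 pairs, $239,749.45):
Base rate for 8735.37 is 3.5% + $3.08/pair.
Duty = $239,749.45 × 3.5% + 3,953 × $3.08 = $20,566.47.
Total = $17,625.33 + $25,291.72 + $20,566.47 = $63,483.52.

$63,483.52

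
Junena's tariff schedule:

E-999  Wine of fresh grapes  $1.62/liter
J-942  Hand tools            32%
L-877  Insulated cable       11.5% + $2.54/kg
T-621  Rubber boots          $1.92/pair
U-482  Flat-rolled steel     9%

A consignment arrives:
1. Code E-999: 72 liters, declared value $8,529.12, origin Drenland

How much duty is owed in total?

Line 1 (E-999, Drenland, 72 liters, $8,529.12):
Base rate for E-999 is $1.62/liter.
Duty = 72 × $1.62 = $116.64.

$116.64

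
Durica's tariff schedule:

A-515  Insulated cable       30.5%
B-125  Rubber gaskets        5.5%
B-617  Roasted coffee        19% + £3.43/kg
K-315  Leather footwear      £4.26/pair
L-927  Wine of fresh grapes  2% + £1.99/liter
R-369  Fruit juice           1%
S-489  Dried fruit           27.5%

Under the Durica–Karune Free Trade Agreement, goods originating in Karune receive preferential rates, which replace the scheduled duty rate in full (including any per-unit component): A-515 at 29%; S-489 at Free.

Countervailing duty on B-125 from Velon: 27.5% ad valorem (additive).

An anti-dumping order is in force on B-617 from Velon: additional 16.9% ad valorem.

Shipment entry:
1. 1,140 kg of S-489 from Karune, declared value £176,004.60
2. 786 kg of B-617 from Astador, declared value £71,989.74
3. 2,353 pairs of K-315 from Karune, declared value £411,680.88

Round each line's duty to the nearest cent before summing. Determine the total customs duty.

£26,397.81

Line 1 (S-489, Karune, 1,140 kg, £176,004.60):
Base rate for S-489 is 27.5%.
Origin Karune qualifies under the Durica–Karune agreement and S-489 is covered: preferential rate Free applies instead.
Duty = £176,004.60 × 0% = £0.00.
Line 2 (B-617, Astador, 786 kg, £71,989.74):
Base rate for B-617 is 19% + £3.43/kg.
The additional-duty order on B-617 targets Velon, not Astador; it does not apply.
Duty = £71,989.74 × 19% + 786 × £3.43 = £16,374.03.
Line 3 (K-315, Karune, 2,353 pairs, £411,680.88):
Base rate for K-315 is £4.26/pair.
Origin Karune is the FTA partner but K-315 is not on the preference list; base rate stands.
Duty = 2,353 × £4.26 = £10,023.78.
Total = £0.00 + £16,374.03 + £10,023.78 = £26,397.81.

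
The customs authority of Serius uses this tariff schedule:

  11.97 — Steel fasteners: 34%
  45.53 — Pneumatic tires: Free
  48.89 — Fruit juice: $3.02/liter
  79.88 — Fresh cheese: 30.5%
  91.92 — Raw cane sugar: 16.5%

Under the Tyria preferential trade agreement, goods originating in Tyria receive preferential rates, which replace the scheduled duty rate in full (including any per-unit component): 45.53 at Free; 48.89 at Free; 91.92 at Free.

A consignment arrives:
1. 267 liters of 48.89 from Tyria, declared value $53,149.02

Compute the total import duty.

$0.00

Line 1 (48.89, Tyria, 267 liters, $53,149.02):
Base rate for 48.89 is $3.02/liter.
Origin Tyria qualifies under the Serius–Tyria agreement and 48.89 is covered: preferential rate Free applies instead.
Duty = $53,149.02 × 0% = $0.00.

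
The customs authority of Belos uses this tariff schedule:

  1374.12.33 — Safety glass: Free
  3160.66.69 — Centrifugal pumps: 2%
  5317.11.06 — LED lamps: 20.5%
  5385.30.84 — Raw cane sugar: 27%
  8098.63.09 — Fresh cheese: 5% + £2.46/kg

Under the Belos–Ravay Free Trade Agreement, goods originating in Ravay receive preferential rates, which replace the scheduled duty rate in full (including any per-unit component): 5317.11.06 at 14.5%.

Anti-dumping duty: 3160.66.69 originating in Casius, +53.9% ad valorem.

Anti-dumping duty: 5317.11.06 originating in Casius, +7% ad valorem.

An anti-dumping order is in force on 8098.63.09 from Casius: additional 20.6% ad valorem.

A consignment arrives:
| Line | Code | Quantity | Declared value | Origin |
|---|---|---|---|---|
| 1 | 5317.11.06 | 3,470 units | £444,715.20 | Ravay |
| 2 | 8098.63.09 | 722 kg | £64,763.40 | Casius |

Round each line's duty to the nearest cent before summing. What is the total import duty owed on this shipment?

Line 1 (5317.11.06, Ravay, 3,470 units, £444,715.20):
Base rate for 5317.11.06 is 20.5%.
Origin Ravay qualifies under the Belos–Ravay agreement and 5317.11.06 is covered: preferential rate 14.5% applies instead.
The additional-duty order on 5317.11.06 targets Casius, not Ravay; it does not apply.
Duty = £444,715.20 × 14.5% = £64,483.70.
Line 2 (8098.63.09, Casius, 722 kg, £64,763.40):
Base rate for 8098.63.09 is 5% + £2.46/kg.
Additional duty on 8098.63.09 from Casius: +20.6%. Applied ad valorem rate: 5% + 20.6% = 25.6%.
Duty = £64,763.40 × 25.6% + 722 × £2.46 = £18,355.55.
Total = £64,483.70 + £18,355.55 = £82,839.25.

£82,839.25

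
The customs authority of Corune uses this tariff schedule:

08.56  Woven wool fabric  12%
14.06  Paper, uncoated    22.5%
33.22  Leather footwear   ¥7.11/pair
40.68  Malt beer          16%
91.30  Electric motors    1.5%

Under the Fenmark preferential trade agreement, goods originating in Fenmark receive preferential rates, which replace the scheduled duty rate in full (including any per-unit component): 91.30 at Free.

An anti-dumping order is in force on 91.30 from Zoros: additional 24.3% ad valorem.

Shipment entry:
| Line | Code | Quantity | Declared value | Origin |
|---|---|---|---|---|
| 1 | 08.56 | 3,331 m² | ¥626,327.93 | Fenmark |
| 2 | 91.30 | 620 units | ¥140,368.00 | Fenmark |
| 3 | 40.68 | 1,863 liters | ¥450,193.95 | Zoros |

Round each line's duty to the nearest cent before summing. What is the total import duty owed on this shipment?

¥147,190.38

Line 1 (08.56, Fenmark, 3,331 m², ¥626,327.93):
Base rate for 08.56 is 12%.
Origin Fenmark is the FTA partner but 08.56 is not on the preference list; base rate stands.
Duty = ¥626,327.93 × 12% = ¥75,159.35.
Line 2 (91.30, Fenmark, 620 units, ¥140,368.00):
Base rate for 91.30 is 1.5%.
Origin Fenmark qualifies under the Corune–Fenmark agreement and 91.30 is covered: preferential rate Free applies instead.
The additional-duty order on 91.30 targets Zoros, not Fenmark; it does not apply.
Duty = ¥140,368.00 × 0% = ¥0.00.
Line 3 (40.68, Zoros, 1,863 liters, ¥450,193.95):
Base rate for 40.68 is 16%.
Duty = ¥450,193.95 × 16% = ¥72,031.03.
Total = ¥75,159.35 + ¥0.00 + ¥72,031.03 = ¥147,190.38.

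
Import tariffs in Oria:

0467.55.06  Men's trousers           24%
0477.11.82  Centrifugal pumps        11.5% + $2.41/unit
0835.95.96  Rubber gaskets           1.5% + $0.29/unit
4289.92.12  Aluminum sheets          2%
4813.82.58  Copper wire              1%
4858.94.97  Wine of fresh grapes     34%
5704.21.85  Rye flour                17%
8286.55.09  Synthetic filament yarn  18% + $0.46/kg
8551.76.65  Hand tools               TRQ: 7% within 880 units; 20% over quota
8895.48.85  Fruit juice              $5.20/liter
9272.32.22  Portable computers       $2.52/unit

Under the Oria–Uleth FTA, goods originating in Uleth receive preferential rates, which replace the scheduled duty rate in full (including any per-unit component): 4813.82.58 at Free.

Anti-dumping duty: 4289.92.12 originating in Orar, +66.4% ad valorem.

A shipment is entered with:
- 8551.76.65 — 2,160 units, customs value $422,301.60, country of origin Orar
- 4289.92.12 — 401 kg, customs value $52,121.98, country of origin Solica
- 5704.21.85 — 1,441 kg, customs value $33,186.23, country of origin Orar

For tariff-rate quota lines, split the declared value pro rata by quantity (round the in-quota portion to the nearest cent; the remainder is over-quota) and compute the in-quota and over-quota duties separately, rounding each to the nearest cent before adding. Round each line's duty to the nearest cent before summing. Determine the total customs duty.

Line 1 (8551.76.65, Orar, 2,160 units, $422,301.60):
Code 8551.76.65 is under a tariff-rate quota (threshold 880 units). In-quota: 880 units at 7%; over-quota: 1,280 units at 20%.
Pro-rata value split: in-quota = $422,301.60 × 880/2,160 = $172,048.80; over-quota = $422,301.60 − $172,048.80 = $250,252.80.
In-quota duty = $172,048.80 × 7% = $12,043.42. Over-quota duty = $250,252.80 × 20% = $50,050.56.
Line duty = $12,043.42 + $50,050.56 = $62,093.98.
Line 2 (4289.92.12, Solica, 401 kg, $52,121.98):
Base rate for 4289.92.12 is 2%.
The additional-duty order on 4289.92.12 targets Orar, not Solica; it does not apply.
Duty = $52,121.98 × 2% = $1,042.44.
Line 3 (5704.21.85, Orar, 1,441 kg, $33,186.23):
Base rate for 5704.21.85 is 17%.
Duty = $33,186.23 × 17% = $5,641.66.
Total = $62,093.98 + $1,042.44 + $5,641.66 = $68,778.08.

$68,778.08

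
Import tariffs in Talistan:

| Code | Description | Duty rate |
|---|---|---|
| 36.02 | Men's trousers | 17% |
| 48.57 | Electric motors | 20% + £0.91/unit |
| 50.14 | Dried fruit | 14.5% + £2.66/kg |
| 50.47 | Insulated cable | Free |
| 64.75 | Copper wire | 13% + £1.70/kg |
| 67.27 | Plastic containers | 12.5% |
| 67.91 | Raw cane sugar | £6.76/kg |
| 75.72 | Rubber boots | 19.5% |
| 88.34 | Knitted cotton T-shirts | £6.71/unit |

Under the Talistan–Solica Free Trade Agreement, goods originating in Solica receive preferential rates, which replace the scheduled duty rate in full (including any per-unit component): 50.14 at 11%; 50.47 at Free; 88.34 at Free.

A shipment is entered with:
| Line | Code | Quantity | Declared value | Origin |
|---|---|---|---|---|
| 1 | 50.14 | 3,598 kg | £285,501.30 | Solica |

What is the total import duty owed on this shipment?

£31,405.14

Line 1 (50.14, Solica, 3,598 kg, £285,501.30):
Base rate for 50.14 is 14.5% + £2.66/kg.
Origin Solica qualifies under the Talistan–Solica agreement and 50.14 is covered: preferential rate 11% applies instead.
Duty = £285,501.30 × 11% = £31,405.14.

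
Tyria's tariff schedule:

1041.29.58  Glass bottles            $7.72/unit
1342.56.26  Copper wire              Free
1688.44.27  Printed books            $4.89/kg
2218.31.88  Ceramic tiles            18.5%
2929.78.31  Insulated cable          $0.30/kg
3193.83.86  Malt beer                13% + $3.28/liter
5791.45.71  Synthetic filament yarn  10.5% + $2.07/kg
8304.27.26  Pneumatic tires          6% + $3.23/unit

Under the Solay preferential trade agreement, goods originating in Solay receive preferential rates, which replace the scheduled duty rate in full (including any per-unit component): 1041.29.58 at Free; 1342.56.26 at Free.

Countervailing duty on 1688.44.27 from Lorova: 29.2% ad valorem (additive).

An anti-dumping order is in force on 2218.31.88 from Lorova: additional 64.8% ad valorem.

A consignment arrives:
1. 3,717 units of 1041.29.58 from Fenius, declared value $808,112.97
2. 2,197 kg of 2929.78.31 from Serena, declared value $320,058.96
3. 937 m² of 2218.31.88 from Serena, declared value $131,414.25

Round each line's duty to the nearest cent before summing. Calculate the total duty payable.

Line 1 (1041.29.58, Fenius, 3,717 units, $808,112.97):
Base rate for 1041.29.58 is $7.72/unit.
1041.29.58 has an FTA preferential rate, but origin Fenius is not Solay; base rate stands.
Duty = 3,717 × $7.72 = $28,695.24.
Line 2 (2929.78.31, Serena, 2,197 kg, $320,058.96):
Base rate for 2929.78.31 is $0.30/kg.
Duty = 2,197 × $0.30 = $659.10.
Line 3 (2218.31.88, Serena, 937 m², $131,414.25):
Base rate for 2218.31.88 is 18.5%.
The additional-duty order on 2218.31.88 targets Lorova, not Serena; it does not apply.
Duty = $131,414.25 × 18.5% = $24,311.64.
Total = $28,695.24 + $659.10 + $24,311.64 = $53,665.98.

$53,665.98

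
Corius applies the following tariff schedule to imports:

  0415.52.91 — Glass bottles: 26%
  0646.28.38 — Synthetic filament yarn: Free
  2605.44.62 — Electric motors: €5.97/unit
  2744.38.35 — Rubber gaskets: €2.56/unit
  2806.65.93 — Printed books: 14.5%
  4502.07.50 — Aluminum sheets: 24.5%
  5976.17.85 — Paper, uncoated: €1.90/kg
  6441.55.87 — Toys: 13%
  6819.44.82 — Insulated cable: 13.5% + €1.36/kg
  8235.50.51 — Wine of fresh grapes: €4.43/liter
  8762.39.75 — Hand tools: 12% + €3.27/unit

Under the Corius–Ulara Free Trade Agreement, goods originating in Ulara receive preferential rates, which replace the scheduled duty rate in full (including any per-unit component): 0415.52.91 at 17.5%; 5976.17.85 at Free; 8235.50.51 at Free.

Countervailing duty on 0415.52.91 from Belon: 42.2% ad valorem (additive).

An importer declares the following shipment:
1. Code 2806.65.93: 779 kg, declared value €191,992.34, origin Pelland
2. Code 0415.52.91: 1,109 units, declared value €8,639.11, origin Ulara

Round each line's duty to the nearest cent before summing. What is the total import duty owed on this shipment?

€29,350.73

Line 1 (2806.65.93, Pelland, 779 kg, €191,992.34):
Base rate for 2806.65.93 is 14.5%.
Duty = €191,992.34 × 14.5% = €27,838.89.
Line 2 (0415.52.91, Ulara, 1,109 units, €8,639.11):
Base rate for 0415.52.91 is 26%.
Origin Ulara qualifies under the Corius–Ulara agreement and 0415.52.91 is covered: preferential rate 17.5% applies instead.
The additional-duty order on 0415.52.91 targets Belon, not Ulara; it does not apply.
Duty = €8,639.11 × 17.5% = €1,511.84.
Total = €27,838.89 + €1,511.84 = €29,350.73.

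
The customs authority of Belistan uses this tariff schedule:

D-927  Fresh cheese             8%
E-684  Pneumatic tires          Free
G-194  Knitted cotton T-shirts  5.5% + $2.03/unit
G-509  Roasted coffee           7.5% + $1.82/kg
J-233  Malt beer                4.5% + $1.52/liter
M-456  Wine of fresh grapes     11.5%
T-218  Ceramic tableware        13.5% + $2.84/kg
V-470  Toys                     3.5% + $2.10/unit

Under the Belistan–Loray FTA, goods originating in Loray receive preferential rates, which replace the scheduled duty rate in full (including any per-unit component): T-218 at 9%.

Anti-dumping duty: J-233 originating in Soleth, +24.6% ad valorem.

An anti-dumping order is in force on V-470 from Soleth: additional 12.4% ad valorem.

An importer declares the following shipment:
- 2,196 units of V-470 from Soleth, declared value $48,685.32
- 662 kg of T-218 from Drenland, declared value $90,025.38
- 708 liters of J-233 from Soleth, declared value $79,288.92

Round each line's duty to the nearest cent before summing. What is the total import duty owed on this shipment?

$50,535.32

Line 1 (V-470, Soleth, 2,196 units, $48,685.32):
Base rate for V-470 is 3.5% + $2.10/unit.
Additional duty on V-470 from Soleth: +12.4%. Applied ad valorem rate: 3.5% + 12.4% = 15.9%.
Duty = $48,685.32 × 15.9% + 2,196 × $2.10 = $12,352.57.
Line 2 (T-218, Drenland, 662 kg, $90,025.38):
Base rate for T-218 is 13.5% + $2.84/kg.
T-218 has an FTA preferential rate, but origin Drenland is not Loray; base rate stands.
Duty = $90,025.38 × 13.5% + 662 × $2.84 = $14,033.51.
Line 3 (J-233, Soleth, 708 liters, $79,288.92):
Base rate for J-233 is 4.5% + $1.52/liter.
Additional duty on J-233 from Soleth: +24.6%. Applied ad valorem rate: 4.5% + 24.6% = 29.1%.
Duty = $79,288.92 × 29.1% + 708 × $1.52 = $24,149.24.
Total = $12,352.57 + $14,033.51 + $24,149.24 = $50,535.32.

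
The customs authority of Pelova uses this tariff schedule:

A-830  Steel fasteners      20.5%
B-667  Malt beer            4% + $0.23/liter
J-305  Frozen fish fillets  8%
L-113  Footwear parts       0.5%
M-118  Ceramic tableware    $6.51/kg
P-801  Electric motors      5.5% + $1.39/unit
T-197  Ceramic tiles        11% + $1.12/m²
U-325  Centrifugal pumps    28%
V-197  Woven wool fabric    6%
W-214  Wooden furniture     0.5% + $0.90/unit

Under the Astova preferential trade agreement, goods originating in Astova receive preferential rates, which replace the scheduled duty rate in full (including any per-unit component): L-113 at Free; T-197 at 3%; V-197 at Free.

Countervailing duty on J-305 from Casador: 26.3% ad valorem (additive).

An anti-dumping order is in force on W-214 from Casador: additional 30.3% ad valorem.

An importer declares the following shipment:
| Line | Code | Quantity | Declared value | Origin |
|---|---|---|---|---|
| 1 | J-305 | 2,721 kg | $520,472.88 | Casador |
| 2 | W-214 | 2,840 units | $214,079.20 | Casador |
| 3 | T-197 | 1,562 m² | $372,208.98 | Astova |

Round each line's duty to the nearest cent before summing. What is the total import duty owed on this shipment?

$258,180.86

Line 1 (J-305, Casador, 2,721 kg, $520,472.88):
Base rate for J-305 is 8%.
Additional duty on J-305 from Casador: +26.3%. Applied ad valorem rate: 8% + 26.3% = 34.3%.
Duty = $520,472.88 × 34.3% = $178,522.20.
Line 2 (W-214, Casador, 2,840 units, $214,079.20):
Base rate for W-214 is 0.5% + $0.90/unit.
Additional duty on W-214 from Casador: +30.3%. Applied ad valorem rate: 0.5% + 30.3% = 30.8%.
Duty = $214,079.20 × 30.8% + 2,840 × $0.90 = $68,492.39.
Line 3 (T-197, Astova, 1,562 m², $372,208.98):
Base rate for T-197 is 11% + $1.12/m².
Origin Astova qualifies under the Pelova–Astova agreement and T-197 is covered: preferential rate 3% applies instead.
Duty = $372,208.98 × 3% = $11,166.27.
Total = $178,522.20 + $68,492.39 + $11,166.27 = $258,180.86.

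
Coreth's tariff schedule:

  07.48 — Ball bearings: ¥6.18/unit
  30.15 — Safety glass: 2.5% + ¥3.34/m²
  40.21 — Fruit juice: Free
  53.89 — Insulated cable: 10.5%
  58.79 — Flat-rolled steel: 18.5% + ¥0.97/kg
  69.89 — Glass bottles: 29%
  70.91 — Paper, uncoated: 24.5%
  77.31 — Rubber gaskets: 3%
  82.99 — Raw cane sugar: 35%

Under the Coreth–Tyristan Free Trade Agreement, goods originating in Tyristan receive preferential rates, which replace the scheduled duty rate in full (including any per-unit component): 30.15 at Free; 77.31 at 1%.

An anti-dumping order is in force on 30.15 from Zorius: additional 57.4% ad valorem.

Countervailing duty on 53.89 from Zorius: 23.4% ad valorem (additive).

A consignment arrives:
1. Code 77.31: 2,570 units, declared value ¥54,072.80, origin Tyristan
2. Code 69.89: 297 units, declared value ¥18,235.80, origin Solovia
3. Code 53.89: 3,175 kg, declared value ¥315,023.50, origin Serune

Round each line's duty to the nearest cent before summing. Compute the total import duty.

Line 1 (77.31, Tyristan, 2,570 units, ¥54,072.80):
Base rate for 77.31 is 3%.
Origin Tyristan qualifies under the Coreth–Tyristan agreement and 77.31 is covered: preferential rate 1% applies instead.
Duty = ¥54,072.80 × 1% = ¥540.73.
Line 2 (69.89, Solovia, 297 units, ¥18,235.80):
Base rate for 69.89 is 29%.
Duty = ¥18,235.80 × 29% = ¥5,288.38.
Line 3 (53.89, Serune, 3,175 kg, ¥315,023.50):
Base rate for 53.89 is 10.5%.
The additional-duty order on 53.89 targets Zorius, not Serune; it does not apply.
Duty = ¥315,023.50 × 10.5% = ¥33,077.47.
Total = ¥540.73 + ¥5,288.38 + ¥33,077.47 = ¥38,906.58.

¥38,906.58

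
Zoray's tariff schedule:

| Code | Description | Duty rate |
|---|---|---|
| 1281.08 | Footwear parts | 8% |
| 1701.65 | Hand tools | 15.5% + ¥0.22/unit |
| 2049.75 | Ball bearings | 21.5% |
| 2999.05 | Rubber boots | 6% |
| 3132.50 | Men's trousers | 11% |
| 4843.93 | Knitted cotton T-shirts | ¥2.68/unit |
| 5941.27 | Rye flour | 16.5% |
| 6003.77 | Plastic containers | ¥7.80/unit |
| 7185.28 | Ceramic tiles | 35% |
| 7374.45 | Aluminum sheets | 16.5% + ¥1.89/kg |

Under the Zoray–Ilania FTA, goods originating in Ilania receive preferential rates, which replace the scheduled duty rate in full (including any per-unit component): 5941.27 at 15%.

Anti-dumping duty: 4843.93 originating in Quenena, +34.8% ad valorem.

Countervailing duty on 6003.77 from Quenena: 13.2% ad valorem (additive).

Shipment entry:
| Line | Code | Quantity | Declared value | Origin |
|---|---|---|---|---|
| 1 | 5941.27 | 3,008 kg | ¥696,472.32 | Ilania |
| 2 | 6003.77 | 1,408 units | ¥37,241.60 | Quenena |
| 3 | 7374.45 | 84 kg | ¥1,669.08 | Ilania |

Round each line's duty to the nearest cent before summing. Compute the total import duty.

Line 1 (5941.27, Ilania, 3,008 kg, ¥696,472.32):
Base rate for 5941.27 is 16.5%.
Origin Ilania qualifies under the Zoray–Ilania agreement and 5941.27 is covered: preferential rate 15% applies instead.
Duty = ¥696,472.32 × 15% = ¥104,470.85.
Line 2 (6003.77, Quenena, 1,408 units, ¥37,241.60):
Base rate for 6003.77 is ¥7.80/unit.
Additional duty on 6003.77 from Quenena: +13.2% ad valorem. Applied ad valorem rate = 13.2%.
Duty = ¥37,241.60 × 13.2% + 1,408 × ¥7.80 = ¥15,898.29.
Line 3 (7374.45, Ilania, 84 kg, ¥1,669.08):
Base rate for 7374.45 is 16.5% + ¥1.89/kg.
Origin Ilania is the FTA partner but 7374.45 is not on the preference list; base rate stands.
Duty = ¥1,669.08 × 16.5% + 84 × ¥1.89 = ¥434.16.
Total = ¥104,470.85 + ¥15,898.29 + ¥434.16 = ¥120,803.30.

¥120,803.30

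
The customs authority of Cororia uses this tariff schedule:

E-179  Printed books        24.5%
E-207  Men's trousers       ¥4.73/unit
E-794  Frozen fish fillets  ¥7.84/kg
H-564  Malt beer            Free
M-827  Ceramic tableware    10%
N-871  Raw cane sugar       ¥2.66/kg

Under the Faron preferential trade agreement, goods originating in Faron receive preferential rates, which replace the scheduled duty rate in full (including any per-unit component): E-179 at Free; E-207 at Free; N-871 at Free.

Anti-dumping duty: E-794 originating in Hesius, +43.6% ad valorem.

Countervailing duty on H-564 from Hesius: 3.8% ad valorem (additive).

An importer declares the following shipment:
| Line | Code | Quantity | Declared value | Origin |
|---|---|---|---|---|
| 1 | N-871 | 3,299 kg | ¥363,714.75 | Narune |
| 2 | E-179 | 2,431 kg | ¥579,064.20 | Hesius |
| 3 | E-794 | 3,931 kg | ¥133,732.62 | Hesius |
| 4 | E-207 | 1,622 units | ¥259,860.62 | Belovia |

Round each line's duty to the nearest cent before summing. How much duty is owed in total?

Line 1 (N-871, Narune, 3,299 kg, ¥363,714.75):
Base rate for N-871 is ¥2.66/kg.
N-871 has an FTA preferential rate, but origin Narune is not Faron; base rate stands.
Duty = 3,299 × ¥2.66 = ¥8,775.34.
Line 2 (E-179, Hesius, 2,431 kg, ¥579,064.20):
Base rate for E-179 is 24.5%.
E-179 has an FTA preferential rate, but origin Hesius is not Faron; base rate stands.
Duty = ¥579,064.20 × 24.5% = ¥141,870.73.
Line 3 (E-794, Hesius, 3,931 kg, ¥133,732.62):
Base rate for E-794 is ¥7.84/kg.
Additional duty on E-794 from Hesius: +43.6% ad valorem. Applied ad valorem rate = 43.6%.
Duty = ¥133,732.62 × 43.6% + 3,931 × ¥7.84 = ¥89,126.46.
Line 4 (E-207, Belovia, 1,622 units, ¥259,860.62):
Base rate for E-207 is ¥4.73/unit.
E-207 has an FTA preferential rate, but origin Belovia is not Faron; base rate stands.
Duty = 1,622 × ¥4.73 = ¥7,672.06.
Total = ¥8,775.34 + ¥141,870.73 + ¥89,126.46 + ¥7,672.06 = ¥247,444.59.

¥247,444.59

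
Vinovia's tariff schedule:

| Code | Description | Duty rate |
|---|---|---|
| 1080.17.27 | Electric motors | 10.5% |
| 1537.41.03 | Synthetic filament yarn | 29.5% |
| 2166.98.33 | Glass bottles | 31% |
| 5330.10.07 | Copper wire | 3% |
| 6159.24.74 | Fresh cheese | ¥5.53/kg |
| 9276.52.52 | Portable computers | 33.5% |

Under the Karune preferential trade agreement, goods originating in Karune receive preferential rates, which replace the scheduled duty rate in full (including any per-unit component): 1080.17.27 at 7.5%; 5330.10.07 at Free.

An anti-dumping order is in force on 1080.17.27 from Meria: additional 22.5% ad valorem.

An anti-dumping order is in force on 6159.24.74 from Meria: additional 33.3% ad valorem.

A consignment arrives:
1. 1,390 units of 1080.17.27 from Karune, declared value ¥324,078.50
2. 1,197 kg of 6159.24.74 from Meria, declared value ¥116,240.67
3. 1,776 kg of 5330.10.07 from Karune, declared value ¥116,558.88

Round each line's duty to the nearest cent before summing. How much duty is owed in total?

Line 1 (1080.17.27, Karune, 1,390 units, ¥324,078.50):
Base rate for 1080.17.27 is 10.5%.
Origin Karune qualifies under the Vinovia–Karune agreement and 1080.17.27 is covered: preferential rate 7.5% applies instead.
The additional-duty order on 1080.17.27 targets Meria, not Karune; it does not apply.
Duty = ¥324,078.50 × 7.5% = ¥24,305.89.
Line 2 (6159.24.74, Meria, 1,197 kg, ¥116,240.67):
Base rate for 6159.24.74 is ¥5.53/kg.
Additional duty on 6159.24.74 from Meria: +33.3% ad valorem. Applied ad valorem rate = 33.3%.
Duty = ¥116,240.67 × 33.3% + 1,197 × ¥5.53 = ¥45,327.55.
Line 3 (5330.10.07, Karune, 1,776 kg, ¥116,558.88):
Base rate for 5330.10.07 is 3%.
Origin Karune qualifies under the Vinovia–Karune agreement and 5330.10.07 is covered: preferential rate Free applies instead.
Duty = ¥116,558.88 × 0% = ¥0.00.
Total = ¥24,305.89 + ¥45,327.55 + ¥0.00 = ¥69,633.44.

¥69,633.44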